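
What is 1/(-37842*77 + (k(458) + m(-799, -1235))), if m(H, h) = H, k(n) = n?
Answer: -1/2914175 ≈ -3.4315e-7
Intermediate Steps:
1/(-37842*77 + (k(458) + m(-799, -1235))) = 1/(-37842*77 + (458 - 799)) = 1/(-2913834 - 341) = 1/(-2914175) = -1/2914175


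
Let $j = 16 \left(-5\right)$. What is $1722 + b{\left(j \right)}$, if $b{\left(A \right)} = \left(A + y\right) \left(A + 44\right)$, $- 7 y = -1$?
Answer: $\frac{32178}{7} \approx 4596.9$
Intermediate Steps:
$y = \frac{1}{7}$ ($y = \left(- \frac{1}{7}\right) \left(-1\right) = \frac{1}{7} \approx 0.14286$)
$j = -80$
$b{\left(A \right)} = \left(44 + A\right) \left(\frac{1}{7} + A\right)$ ($b{\left(A \right)} = \left(A + \frac{1}{7}\right) \left(A + 44\right) = \left(\frac{1}{7} + A\right) \left(44 + A\right) = \left(44 + A\right) \left(\frac{1}{7} + A\right)$)
$1722 + b{\left(j \right)} = 1722 + \left(\frac{44}{7} + \left(-80\right)^{2} + \frac{309}{7} \left(-80\right)\right) = 1722 + \left(\frac{44}{7} + 6400 - \frac{24720}{7}\right) = 1722 + \frac{20124}{7} = \frac{32178}{7}$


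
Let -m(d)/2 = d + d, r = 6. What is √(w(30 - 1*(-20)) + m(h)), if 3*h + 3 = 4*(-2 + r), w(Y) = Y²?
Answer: 14*√114/3 ≈ 49.826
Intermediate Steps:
h = 13/3 (h = -1 + (4*(-2 + 6))/3 = -1 + (4*4)/3 = -1 + (⅓)*16 = -1 + 16/3 = 13/3 ≈ 4.3333)
m(d) = -4*d (m(d) = -2*(d + d) = -4*d)
√(w(30 - 1*(-20)) + m(h)) = √((30 - 1*(-20))² - 4*13/3) = √((30 + 20)² - 52/3) = √(50² - 52/3) = √(2500 - 52/3) = √(7448/3) = 14*√114/3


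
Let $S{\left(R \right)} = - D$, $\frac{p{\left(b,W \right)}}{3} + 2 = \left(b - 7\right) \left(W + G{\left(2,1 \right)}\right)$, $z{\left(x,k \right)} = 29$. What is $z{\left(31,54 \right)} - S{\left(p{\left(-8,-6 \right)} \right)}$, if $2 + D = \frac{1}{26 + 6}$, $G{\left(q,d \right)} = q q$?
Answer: $\frac{865}{32} \approx 27.031$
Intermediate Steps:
$G{\left(q,d \right)} = q^{2}$
$p{\left(b,W \right)} = -6 + 3 \left(-7 + b\right) \left(4 + W\right)$ ($p{\left(b,W \right)} = -6 + 3 \left(b - 7\right) \left(W + 2^{2}\right) = -6 + 3 \left(-7 + b\right) \left(W + 4\right) = -6 + 3 \left(-7 + b\right) \left(4 + W\right)$)
$D = - \frac{63}{32}$ ($D = -2 + \frac{1}{26 + 6} = -2 + \frac{1}{32} = - \frac{63}{32} \approx -1.9688$)
$S{\left(R \right)} = \frac{63}{32}$ ($S{\left(R \right)} = \left(-1\right) \left(- \frac{63}{32}\right) = \frac{63}{32}$)
$z{\left(31,54 \right)} - S{\left(p{\left(-8,-6 \right)} \right)} = 29 - \frac{63}{32} = \frac{865}{32}$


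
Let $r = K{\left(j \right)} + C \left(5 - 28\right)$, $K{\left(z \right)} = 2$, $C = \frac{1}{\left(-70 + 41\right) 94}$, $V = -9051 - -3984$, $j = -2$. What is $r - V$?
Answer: $\frac{13818117}{2726} \approx 5069.0$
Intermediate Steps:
$V = -5067$ ($V = -9051 + 3984 = -5067$)
$C = - \frac{1}{2726}$ ($C = \frac{1}{-29} \cdot \frac{1}{94} = \left(- \frac{1}{29}\right) \frac{1}{94} = - \frac{1}{2726} \approx -0.00036684$)
$r = \frac{5475}{2726}$ ($r = 2 - \frac{5 - 28}{2726} = 2 - - \frac{23}{2726} = 2 + \frac{23}{2726} = \frac{5475}{2726} \approx 2.0084$)
$r - V = \frac{5475}{2726} - -5067 = \frac{5475}{2726} + 5067 = \frac{13818117}{2726}$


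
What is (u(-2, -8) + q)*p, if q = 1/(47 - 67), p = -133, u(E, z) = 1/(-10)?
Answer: 399/20 ≈ 19.950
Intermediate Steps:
u(E, z) = -1/10
q = -1/20 (q = 1/(-20) = -1/20 ≈ -0.050000)
(u(-2, -8) + q)*p = (-1/10 - 1/20)*(-133) = -3/20*(-133) = 399/20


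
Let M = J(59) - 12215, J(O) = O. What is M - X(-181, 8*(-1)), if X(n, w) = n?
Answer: -11975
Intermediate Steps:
M = -12156 (M = 59 - 12215 = -12156)
M - X(-181, 8*(-1)) = -12156 - 1*(-181) = -12156 + 181 = -11975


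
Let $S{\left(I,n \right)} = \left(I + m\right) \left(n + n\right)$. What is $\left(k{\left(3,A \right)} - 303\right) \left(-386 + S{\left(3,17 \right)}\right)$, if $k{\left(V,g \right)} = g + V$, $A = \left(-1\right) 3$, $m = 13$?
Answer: $-47874$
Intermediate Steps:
$A = -3$
$S{\left(I,n \right)} = 2 n \left(13 + I\right)$ ($S{\left(I,n \right)} = \left(I + 13\right) \left(n + n\right) = \left(13 + I\right) 2 n = 2 n \left(13 + I\right)$)
$k{\left(V,g \right)} = V + g$
$\left(k{\left(3,A \right)} - 303\right) \left(-386 + S{\left(3,17 \right)}\right) = \left(\left(3 - 3\right) - 303\right) \left(-386 + 2 \cdot 17 \left(13 + 3\right)\right) = \left(0 - 303\right) \left(-386 + 2 \cdot 17 \cdot 16\right) = - 303 \left(-386 + 544\right) = \left(-303\right) 158 = -47874$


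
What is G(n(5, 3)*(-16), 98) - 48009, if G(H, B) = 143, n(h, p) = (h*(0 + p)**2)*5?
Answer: -47866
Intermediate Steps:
n(h, p) = 5*h*p**2 (n(h, p) = (h*p**2)*5 = 5*h*p**2)
G(n(5, 3)*(-16), 98) - 48009 = 143 - 48009 = -47866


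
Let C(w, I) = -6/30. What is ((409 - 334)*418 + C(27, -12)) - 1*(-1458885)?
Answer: 7451174/5 ≈ 1.4902e+6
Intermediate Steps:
C(w, I) = -⅕ (C(w, I) = -6*1/30 = -⅕)
((409 - 334)*418 + C(27, -12)) - 1*(-1458885) = ((409 - 334)*418 - ⅕) - 1*(-1458885) = (75*418 - ⅕) + 1458885 = (31350 - ⅕) + 1458885 = 156749/5 + 1458885 = 7451174/5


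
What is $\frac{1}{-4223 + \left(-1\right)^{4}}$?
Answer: $- \frac{1}{4222} \approx -0.00023685$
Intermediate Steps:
$\frac{1}{-4223 + \left(-1\right)^{4}} = \frac{1}{-4223 + 1} = \frac{1}{-4222} = - \frac{1}{4222}$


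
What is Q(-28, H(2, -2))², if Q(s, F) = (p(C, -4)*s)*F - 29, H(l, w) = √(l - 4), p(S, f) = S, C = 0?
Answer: 841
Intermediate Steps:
H(l, w) = √(-4 + l)
Q(s, F) = -29 (Q(s, F) = (0*s)*F - 29 = 0*F - 29 = 0 - 29 = -29)
Q(-28, H(2, -2))² = (-29)² = 841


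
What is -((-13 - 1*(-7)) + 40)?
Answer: -34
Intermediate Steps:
-((-13 - 1*(-7)) + 40) = -((-13 + 7) + 40) = -(-6 + 40) = -1*34 = -34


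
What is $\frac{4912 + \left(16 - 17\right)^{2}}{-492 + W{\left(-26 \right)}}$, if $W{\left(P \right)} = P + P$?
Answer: $- \frac{289}{32} \approx -9.0313$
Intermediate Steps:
$W{\left(P \right)} = 2 P$
$\frac{4912 + \left(16 - 17\right)^{2}}{-492 + W{\left(-26 \right)}} = \frac{4912 + \left(16 - 17\right)^{2}}{-492 + 2 \left(-26\right)} = \frac{4912 + \left(-1\right)^{2}}{-492 - 52} = \frac{4912 + 1}{-544} = 4913 \left(- \frac{1}{544}\right) = - \frac{289}{32}$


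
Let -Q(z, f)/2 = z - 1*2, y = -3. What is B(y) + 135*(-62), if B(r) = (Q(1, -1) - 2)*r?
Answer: -8370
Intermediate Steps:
Q(z, f) = 4 - 2*z (Q(z, f) = -2*(z - 1*2) = -2*(z - 2) = -2*(-2 + z) = 4 - 2*z)
B(r) = 0 (B(r) = ((4 - 2*1) - 2)*r = ((4 - 2) - 2)*r = (2 - 2)*r = 0*r = 0)
B(y) + 135*(-62) = 0 + 135*(-62) = 0 - 8370 = -8370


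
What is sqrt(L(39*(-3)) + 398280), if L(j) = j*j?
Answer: sqrt(411969) ≈ 641.85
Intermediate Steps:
L(j) = j**2
sqrt(L(39*(-3)) + 398280) = sqrt((39*(-3))**2 + 398280) = sqrt((-117)**2 + 398280) = sqrt(13689 + 398280) = sqrt(411969)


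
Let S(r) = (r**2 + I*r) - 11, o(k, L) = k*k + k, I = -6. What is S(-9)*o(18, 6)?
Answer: 42408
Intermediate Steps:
o(k, L) = k + k**2 (o(k, L) = k**2 + k = k + k**2)
S(r) = -11 + r**2 - 6*r (S(r) = (r**2 - 6*r) - 11 = -11 + r**2 - 6*r)
S(-9)*o(18, 6) = (-11 + (-9)**2 - 6*(-9))*(18*(1 + 18)) = (-11 + 81 + 54)*(18*19) = 124*342 = 42408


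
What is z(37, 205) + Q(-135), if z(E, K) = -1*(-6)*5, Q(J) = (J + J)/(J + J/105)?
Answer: 1695/53 ≈ 31.981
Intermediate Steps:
Q(J) = 105/53 (Q(J) = (2*J)/(J + J*(1/105)) = (2*J)/(J + J/105) = (2*J)/((106*J/105)) = (2*J)*(105/(106*J)) = 105/53)
z(E, K) = 30 (z(E, K) = 6*5 = 30)
z(37, 205) + Q(-135) = 30 + 105/53 = 1695/53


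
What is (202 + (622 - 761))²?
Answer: 3969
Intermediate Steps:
(202 + (622 - 761))² = (202 - 139)² = 63² = 3969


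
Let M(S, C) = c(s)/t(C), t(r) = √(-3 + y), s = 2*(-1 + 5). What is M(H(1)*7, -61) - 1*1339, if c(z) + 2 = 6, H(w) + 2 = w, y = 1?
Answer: -1339 - 2*I*√2 ≈ -1339.0 - 2.8284*I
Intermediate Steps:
H(w) = -2 + w
s = 8 (s = 2*4 = 8)
c(z) = 4 (c(z) = -2 + 6 = 4)
t(r) = I*√2 (t(r) = √(-3 + 1) = √(-2) = I*√2)
M(S, C) = -2*I*√2 (M(S, C) = 4/((I*√2)) = 4*(-I*√2/2) = -2*I*√2)
M(H(1)*7, -61) - 1*1339 = -2*I*√2 - 1*1339 = -2*I*√2 - 1339 = -1339 - 2*I*√2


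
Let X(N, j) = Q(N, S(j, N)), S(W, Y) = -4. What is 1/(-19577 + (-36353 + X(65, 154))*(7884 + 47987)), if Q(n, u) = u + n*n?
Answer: -1/1795266549 ≈ -5.5702e-10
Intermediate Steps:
Q(n, u) = u + n**2
X(N, j) = -4 + N**2
1/(-19577 + (-36353 + X(65, 154))*(7884 + 47987)) = 1/(-19577 + (-36353 + (-4 + 65**2))*(7884 + 47987)) = 1/(-19577 + (-36353 + (-4 + 4225))*55871) = 1/(-19577 + (-36353 + 4221)*55871) = 1/(-19577 - 32132*55871) = 1/(-19577 - 1795246972) = 1/(-1795266549) = -1/1795266549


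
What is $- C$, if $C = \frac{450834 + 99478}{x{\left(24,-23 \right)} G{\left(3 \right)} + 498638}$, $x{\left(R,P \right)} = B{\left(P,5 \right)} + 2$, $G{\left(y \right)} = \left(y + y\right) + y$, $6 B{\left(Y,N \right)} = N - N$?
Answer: $- \frac{68789}{62332} \approx -1.1036$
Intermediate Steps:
$B{\left(Y,N \right)} = 0$ ($B{\left(Y,N \right)} = \frac{N - N}{6} = \frac{1}{6} \cdot 0 = 0$)
$G{\left(y \right)} = 3 y$ ($G{\left(y \right)} = 2 y + y = 3 y$)
$x{\left(R,P \right)} = 2$ ($x{\left(R,P \right)} = 0 + 2 = 2$)
$C = \frac{68789}{62332}$ ($C = \frac{450834 + 99478}{2 \cdot 3 \cdot 3 + 498638} = \frac{550312}{2 \cdot 9 + 498638} = \frac{550312}{18 + 498638} = \frac{550312}{498656} = 550312 \cdot \frac{1}{498656} = \frac{68789}{62332} \approx 1.1036$)
$- C = \left(-1\right) \frac{68789}{62332} = - \frac{68789}{62332}$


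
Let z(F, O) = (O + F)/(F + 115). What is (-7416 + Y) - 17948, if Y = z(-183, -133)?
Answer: -431109/17 ≈ -25359.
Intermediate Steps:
z(F, O) = (F + O)/(115 + F)
Y = 79/17 (Y = (-183 - 133)/(115 - 183) = -316/(-68) = -1/68*(-316) = 79/17 ≈ 4.6471)
(-7416 + Y) - 17948 = (-7416 + 79/17) - 17948 = -125993/17 - 17948 = -431109/17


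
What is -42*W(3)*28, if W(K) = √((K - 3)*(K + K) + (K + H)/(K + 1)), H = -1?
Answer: -588*√2 ≈ -831.56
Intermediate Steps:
W(K) = √((-1 + K)/(1 + K) + 2*K*(-3 + K)) (W(K) = √((K - 3)*(K + K) + (K - 1)/(K + 1)) = √((-3 + K)*(2*K) + (-1 + K)/(1 + K)) = √(2*K*(-3 + K) + (-1 + K)/(1 + K)) = √((-1 + K)/(1 + K) + 2*K*(-3 + K)))
-42*W(3)*28 = -42*√(-1 + 3 + 2*3*(1 + 3)*(-3 + 3))/√(1 + 3)*28 = -42*√(-1 + 3 + 2*3*4*0)/2*28 = -42*√(-1 + 3 + 0)/2*28 = -42*√2/2*28 = -21*√2*28 = -588*√2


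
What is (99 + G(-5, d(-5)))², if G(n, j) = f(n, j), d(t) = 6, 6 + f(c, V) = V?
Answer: 9801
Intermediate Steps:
f(c, V) = -6 + V
G(n, j) = -6 + j
(99 + G(-5, d(-5)))² = (99 + (-6 + 6))² = (99 + 0)² = 99² = 9801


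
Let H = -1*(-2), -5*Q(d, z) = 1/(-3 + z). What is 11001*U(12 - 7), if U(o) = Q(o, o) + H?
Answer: 209019/10 ≈ 20902.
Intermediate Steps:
Q(d, z) = -1/(5*(-3 + z))
H = 2
U(o) = 2 - 1/(-15 + 5*o) (U(o) = -1/(-15 + 5*o) + 2 = 2 - 1/(-15 + 5*o))
11001*U(12 - 7) = 11001*((-31 + 10*(12 - 7))/(5*(-3 + (12 - 7)))) = 11001*((-31 + 10*5)/(5*(-3 + 5))) = 11001*((⅕)*(-31 + 50)/2) = 11001*((⅕)*(½)*19) = 11001*(19/10) = 209019/10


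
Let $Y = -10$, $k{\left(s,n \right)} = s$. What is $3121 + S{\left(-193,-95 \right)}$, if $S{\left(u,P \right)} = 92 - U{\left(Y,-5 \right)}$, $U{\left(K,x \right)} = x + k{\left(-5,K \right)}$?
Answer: $3223$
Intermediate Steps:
$U{\left(K,x \right)} = -5 + x$ ($U{\left(K,x \right)} = x - 5 = -5 + x$)
$S{\left(u,P \right)} = 102$ ($S{\left(u,P \right)} = 92 - \left(-5 - 5\right) = 92 - -10 = 92 + 10 = 102$)
$3121 + S{\left(-193,-95 \right)} = 3121 + 102 = 3223$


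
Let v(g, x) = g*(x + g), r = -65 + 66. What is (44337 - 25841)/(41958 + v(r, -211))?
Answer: 4624/10437 ≈ 0.44304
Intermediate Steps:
r = 1
v(g, x) = g*(g + x)
(44337 - 25841)/(41958 + v(r, -211)) = (44337 - 25841)/(41958 + 1*(1 - 211)) = 18496/(41958 + 1*(-210)) = 18496/(41958 - 210) = 18496/41748 = 18496*(1/41748) = 4624/10437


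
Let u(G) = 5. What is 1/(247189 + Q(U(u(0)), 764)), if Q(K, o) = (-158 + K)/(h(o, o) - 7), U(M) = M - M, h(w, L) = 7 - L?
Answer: 382/94426277 ≈ 4.0455e-6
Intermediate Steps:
U(M) = 0
Q(K, o) = -(-158 + K)/o (Q(K, o) = (-158 + K)/((7 - o) - 7) = (-158 + K)/((-o)) = (-158 + K)*(-1/o) = -(-158 + K)/o)
1/(247189 + Q(U(u(0)), 764)) = 1/(247189 + (158 - 1*0)/764) = 1/(247189 + (158 + 0)/764) = 1/(247189 + (1/764)*158) = 1/(247189 + 79/382) = 1/(94426277/382) = 382/94426277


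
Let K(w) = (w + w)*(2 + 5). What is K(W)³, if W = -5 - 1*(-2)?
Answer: -74088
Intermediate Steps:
W = -3 (W = -5 + 2 = -3)
K(w) = 14*w (K(w) = (2*w)*7 = 14*w)
K(W)³ = (14*(-3))³ = (-42)³ = -74088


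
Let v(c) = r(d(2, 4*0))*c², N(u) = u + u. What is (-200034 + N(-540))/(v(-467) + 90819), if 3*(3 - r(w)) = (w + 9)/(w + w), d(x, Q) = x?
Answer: -2413368/6542053 ≈ -0.36890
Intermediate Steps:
N(u) = 2*u
r(w) = 3 - (9 + w)/(6*w) (r(w) = 3 - (w + 9)/(3*(w + w)) = 3 - (9 + w)/(3*(2*w)) = 3 - (9 + w)*1/(2*w)/3 = 3 - (9 + w)/(6*w))
v(c) = 25*c²/12 (v(c) = ((⅙)*(-9 + 17*2)/2)*c² = ((⅙)*(½)*(-9 + 34))*c² = ((⅙)*(½)*25)*c² = 25*c²/12)
(-200034 + N(-540))/(v(-467) + 90819) = (-200034 + 2*(-540))/((25/12)*(-467)² + 90819) = (-200034 - 1080)/((25/12)*218089 + 90819) = -201114/(5452225/12 + 90819) = -201114/6542053/12 = -201114*12/6542053 = -2413368/6542053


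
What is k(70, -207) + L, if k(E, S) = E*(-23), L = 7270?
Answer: 5660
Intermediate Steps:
k(E, S) = -23*E
k(70, -207) + L = -23*70 + 7270 = -1610 + 7270 = 5660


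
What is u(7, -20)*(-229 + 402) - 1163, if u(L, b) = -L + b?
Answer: -5834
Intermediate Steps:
u(L, b) = b - L
u(7, -20)*(-229 + 402) - 1163 = (-20 - 1*7)*(-229 + 402) - 1163 = (-20 - 7)*173 - 1163 = -27*173 - 1163 = -4671 - 1163 = -5834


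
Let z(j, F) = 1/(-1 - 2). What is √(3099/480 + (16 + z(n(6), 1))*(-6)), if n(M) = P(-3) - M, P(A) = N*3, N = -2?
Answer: I*√140070/40 ≈ 9.3565*I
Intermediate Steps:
P(A) = -6 (P(A) = -2*3 = -6)
n(M) = -6 - M
z(j, F) = -⅓ (z(j, F) = 1/(-3) = -⅓)
√(3099/480 + (16 + z(n(6), 1))*(-6)) = √(3099/480 + (16 - ⅓)*(-6)) = √(3099*(1/480) + (47/3)*(-6)) = √(1033/160 - 94) = √(-14007/160) = I*√140070/40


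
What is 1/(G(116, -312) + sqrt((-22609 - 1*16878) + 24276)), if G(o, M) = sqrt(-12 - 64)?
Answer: -I/(sqrt(15211) + 2*sqrt(19)) ≈ -0.0075729*I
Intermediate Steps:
G(o, M) = 2*I*sqrt(19) (G(o, M) = sqrt(-76) = 2*I*sqrt(19))
1/(G(116, -312) + sqrt((-22609 - 1*16878) + 24276)) = 1/(2*I*sqrt(19) + sqrt((-22609 - 1*16878) + 24276)) = 1/(2*I*sqrt(19) + sqrt((-22609 - 16878) + 24276)) = 1/(2*I*sqrt(19) + sqrt(-39487 + 24276)) = 1/(2*I*sqrt(19) + sqrt(-15211)) = 1/(2*I*sqrt(19) + I*sqrt(15211)) = 1/(I*sqrt(15211) + 2*I*sqrt(19))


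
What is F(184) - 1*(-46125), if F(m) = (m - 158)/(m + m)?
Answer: 8487013/184 ≈ 46125.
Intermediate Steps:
F(m) = (-158 + m)/(2*m) (F(m) = (-158 + m)/((2*m)) = (-158 + m)*(1/(2*m)) = (-158 + m)/(2*m))
F(184) - 1*(-46125) = (½)*(-158 + 184)/184 - 1*(-46125) = (½)*(1/184)*26 + 46125 = 13/184 + 46125 = 8487013/184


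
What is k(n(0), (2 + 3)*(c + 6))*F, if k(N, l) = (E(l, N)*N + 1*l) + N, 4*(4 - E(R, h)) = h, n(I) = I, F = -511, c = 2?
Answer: -20440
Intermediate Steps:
E(R, h) = 4 - h/4
k(N, l) = N + l + N*(4 - N/4) (k(N, l) = ((4 - N/4)*N + 1*l) + N = (N*(4 - N/4) + l) + N = (l + N*(4 - N/4)) + N = N + l + N*(4 - N/4))
k(n(0), (2 + 3)*(c + 6))*F = ((2 + 3)*(2 + 6) + 5*0 - 1/4*0**2)*(-511) = (5*8 + 0 - 1/4*0)*(-511) = (40 + 0 + 0)*(-511) = 40*(-511) = -20440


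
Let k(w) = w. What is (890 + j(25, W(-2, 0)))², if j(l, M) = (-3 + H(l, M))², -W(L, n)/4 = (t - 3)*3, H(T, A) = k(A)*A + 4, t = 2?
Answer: 480267225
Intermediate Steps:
H(T, A) = 4 + A² (H(T, A) = A*A + 4 = A² + 4 = 4 + A²)
W(L, n) = 12 (W(L, n) = -4*(2 - 3)*3 = -(-4)*3 = -4*(-3) = 12)
j(l, M) = (1 + M²)² (j(l, M) = (-3 + (4 + M²))² = (1 + M²)²)
(890 + j(25, W(-2, 0)))² = (890 + (1 + 12²)²)² = (890 + (1 + 144)²)² = (890 + 145²)² = (890 + 21025)² = 21915² = 480267225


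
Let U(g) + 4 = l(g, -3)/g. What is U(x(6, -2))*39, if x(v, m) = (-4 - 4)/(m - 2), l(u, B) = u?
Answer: -117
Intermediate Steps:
x(v, m) = -8/(-2 + m)
U(g) = -3 (U(g) = -4 + g/g = -4 + 1 = -3)
U(x(6, -2))*39 = -3*39 = -117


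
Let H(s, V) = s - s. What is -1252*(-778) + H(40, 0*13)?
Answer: 974056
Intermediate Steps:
H(s, V) = 0
-1252*(-778) + H(40, 0*13) = -1252*(-778) + 0 = 974056 + 0 = 974056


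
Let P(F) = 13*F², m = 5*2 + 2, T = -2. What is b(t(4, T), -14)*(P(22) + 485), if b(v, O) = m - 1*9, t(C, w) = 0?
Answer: 20331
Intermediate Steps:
m = 12 (m = 10 + 2 = 12)
b(v, O) = 3 (b(v, O) = 12 - 1*9 = 12 - 9 = 3)
b(t(4, T), -14)*(P(22) + 485) = 3*(13*22² + 485) = 3*(13*484 + 485) = 3*(6292 + 485) = 3*6777 = 20331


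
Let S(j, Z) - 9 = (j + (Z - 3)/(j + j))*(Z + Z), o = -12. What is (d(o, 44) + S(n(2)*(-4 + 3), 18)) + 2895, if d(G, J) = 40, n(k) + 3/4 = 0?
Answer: 3331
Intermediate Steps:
n(k) = -3/4 (n(k) = -3/4 + 0 = -3/4)
S(j, Z) = 9 + 2*Z*(j + (-3 + Z)/(2*j)) (S(j, Z) = 9 + (j + (Z - 3)/(j + j))*(Z + Z) = 9 + (j + (-3 + Z)/((2*j)))*(2*Z) = 9 + (j + (-3 + Z)*(1/(2*j)))*(2*Z) = 9 + (j + (-3 + Z)/(2*j))*(2*Z) = 9 + 2*Z*(j + (-3 + Z)/(2*j)))
(d(o, 44) + S(n(2)*(-4 + 3), 18)) + 2895 = (40 + (18**2 - 3*18 + (-3*(-4 + 3)/4)*(9 + 2*18*(-3*(-4 + 3)/4)))/((-3*(-4 + 3)/4))) + 2895 = (40 + (324 - 54 + (-3/4*(-1))*(9 + 2*18*(-3/4*(-1))))/((-3/4*(-1)))) + 2895 = (40 + (324 - 54 + 3*(9 + 2*18*(3/4))/4)/(3/4)) + 2895 = (40 + 4*(324 - 54 + 3*(9 + 27)/4)/3) + 2895 = (40 + 4*(324 - 54 + (3/4)*36)/3) + 2895 = (40 + 4*(324 - 54 + 27)/3) + 2895 = (40 + (4/3)*297) + 2895 = (40 + 396) + 2895 = 436 + 2895 = 3331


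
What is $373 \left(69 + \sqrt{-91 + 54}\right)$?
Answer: $25737 + 373 i \sqrt{37} \approx 25737.0 + 2268.9 i$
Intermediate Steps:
$373 \left(69 + \sqrt{-91 + 54}\right) = 373 \left(69 + \sqrt{-37}\right) = 373 \left(69 + i \sqrt{37}\right) = 25737 + 373 i \sqrt{37}$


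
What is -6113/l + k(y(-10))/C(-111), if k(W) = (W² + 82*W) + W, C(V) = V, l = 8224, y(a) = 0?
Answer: -6113/8224 ≈ -0.74331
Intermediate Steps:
k(W) = W² + 83*W
-6113/l + k(y(-10))/C(-111) = -6113/8224 + (0*(83 + 0))/(-111) = -6113*1/8224 + (0*83)*(-1/111) = -6113/8224 + 0*(-1/111) = -6113/8224 + 0 = -6113/8224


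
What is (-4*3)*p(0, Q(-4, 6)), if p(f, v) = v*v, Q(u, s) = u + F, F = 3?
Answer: -12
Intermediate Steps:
Q(u, s) = 3 + u (Q(u, s) = u + 3 = 3 + u)
p(f, v) = v**2
(-4*3)*p(0, Q(-4, 6)) = (-4*3)*(3 - 4)**2 = -12*(-1)**2 = -12*1 = -12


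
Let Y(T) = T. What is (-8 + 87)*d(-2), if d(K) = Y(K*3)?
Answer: -474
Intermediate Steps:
d(K) = 3*K (d(K) = K*3 = 3*K)
(-8 + 87)*d(-2) = (-8 + 87)*(3*(-2)) = 79*(-6) = -474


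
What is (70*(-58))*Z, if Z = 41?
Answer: -166460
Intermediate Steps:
(70*(-58))*Z = (70*(-58))*41 = -4060*41 = -166460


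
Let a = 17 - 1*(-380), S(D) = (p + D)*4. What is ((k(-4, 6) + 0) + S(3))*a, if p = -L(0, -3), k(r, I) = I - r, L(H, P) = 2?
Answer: 5558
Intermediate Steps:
p = -2 (p = -1*2 = -2)
S(D) = -8 + 4*D (S(D) = (-2 + D)*4 = -8 + 4*D)
a = 397 (a = 17 + 380 = 397)
((k(-4, 6) + 0) + S(3))*a = (((6 - 1*(-4)) + 0) + (-8 + 4*3))*397 = (((6 + 4) + 0) + (-8 + 12))*397 = ((10 + 0) + 4)*397 = (10 + 4)*397 = 14*397 = 5558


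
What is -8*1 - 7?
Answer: -15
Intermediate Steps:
-8*1 - 7 = -8 - 7 = -15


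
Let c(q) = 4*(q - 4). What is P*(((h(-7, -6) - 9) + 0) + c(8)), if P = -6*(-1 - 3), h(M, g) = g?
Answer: 24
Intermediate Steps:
c(q) = -16 + 4*q (c(q) = 4*(-4 + q) = -16 + 4*q)
P = 24 (P = -6*(-4) = 24)
P*(((h(-7, -6) - 9) + 0) + c(8)) = 24*(((-6 - 9) + 0) + (-16 + 4*8)) = 24*((-15 + 0) + (-16 + 32)) = 24*(-15 + 16) = 24*1 = 24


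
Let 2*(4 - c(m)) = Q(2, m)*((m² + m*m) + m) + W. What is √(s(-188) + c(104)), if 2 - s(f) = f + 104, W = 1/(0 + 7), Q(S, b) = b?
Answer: 381*I*√1526/14 ≈ 1063.1*I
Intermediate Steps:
W = ⅐ (W = 1/7 = ⅐ ≈ 0.14286)
s(f) = -102 - f (s(f) = 2 - (f + 104) = 2 - (104 + f) = 2 + (-104 - f) = -102 - f)
c(m) = 55/14 - m*(m + 2*m²)/2 (c(m) = 4 - (m*((m² + m*m) + m) + ⅐)/2 = 4 - (m*((m² + m²) + m) + ⅐)/2 = 4 - (m*(2*m² + m) + ⅐)/2 = 4 - (m*(m + 2*m²) + ⅐)/2 = 4 - (⅐ + m*(m + 2*m²))/2 = 4 + (-1/14 - m*(m + 2*m²)/2) = 55/14 - m*(m + 2*m²)/2)
√(s(-188) + c(104)) = √((-102 - 1*(-188)) + (55/14 - 1*104³ - ½*104²)) = √((-102 + 188) + (55/14 - 1*1124864 - ½*10816)) = √(86 + (55/14 - 1124864 - 5408)) = √(86 - 15823753/14) = √(-15822549/14) = 381*I*√1526/14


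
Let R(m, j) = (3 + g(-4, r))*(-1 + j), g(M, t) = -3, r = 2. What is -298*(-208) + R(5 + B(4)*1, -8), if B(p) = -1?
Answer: 61984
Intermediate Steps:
R(m, j) = 0 (R(m, j) = (3 - 3)*(-1 + j) = 0*(-1 + j) = 0)
-298*(-208) + R(5 + B(4)*1, -8) = -298*(-208) + 0 = 61984 + 0 = 61984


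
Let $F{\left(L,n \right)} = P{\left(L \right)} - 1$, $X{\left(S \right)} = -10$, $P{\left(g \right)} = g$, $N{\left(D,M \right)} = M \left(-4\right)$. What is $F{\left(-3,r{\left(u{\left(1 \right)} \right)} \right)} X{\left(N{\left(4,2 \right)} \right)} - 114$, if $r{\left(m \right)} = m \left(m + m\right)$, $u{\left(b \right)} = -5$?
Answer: $-74$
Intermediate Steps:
$N{\left(D,M \right)} = - 4 M$
$r{\left(m \right)} = 2 m^{2}$ ($r{\left(m \right)} = m 2 m = 2 m^{2}$)
$F{\left(L,n \right)} = -1 + L$ ($F{\left(L,n \right)} = L - 1 = -1 + L$)
$F{\left(-3,r{\left(u{\left(1 \right)} \right)} \right)} X{\left(N{\left(4,2 \right)} \right)} - 114 = \left(-1 - 3\right) \left(-10\right) - 114 = \left(-4\right) \left(-10\right) - 114 = 40 - 114 = -74$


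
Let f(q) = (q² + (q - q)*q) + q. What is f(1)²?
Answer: 4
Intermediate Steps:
f(q) = q + q² (f(q) = (q² + 0*q) + q = (q² + 0) + q = q² + q = q + q²)
f(1)² = (1*(1 + 1))² = (1*2)² = 2² = 4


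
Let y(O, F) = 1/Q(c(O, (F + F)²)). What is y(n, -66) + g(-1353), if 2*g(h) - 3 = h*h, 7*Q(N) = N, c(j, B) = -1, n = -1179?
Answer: 915299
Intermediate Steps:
Q(N) = N/7
g(h) = 3/2 + h²/2 (g(h) = 3/2 + (h*h)/2 = 3/2 + h²/2)
y(O, F) = -7 (y(O, F) = 1/((⅐)*(-1)) = 1/(-⅐) = -7)
y(n, -66) + g(-1353) = -7 + (3/2 + (½)*(-1353)²) = -7 + (3/2 + (½)*1830609) = -7 + (3/2 + 1830609/2) = -7 + 915306 = 915299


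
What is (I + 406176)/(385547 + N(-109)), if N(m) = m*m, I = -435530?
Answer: -14677/198714 ≈ -0.073860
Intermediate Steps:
N(m) = m²
(I + 406176)/(385547 + N(-109)) = (-435530 + 406176)/(385547 + (-109)²) = -29354/(385547 + 11881) = -29354/397428 = -29354*1/397428 = -14677/198714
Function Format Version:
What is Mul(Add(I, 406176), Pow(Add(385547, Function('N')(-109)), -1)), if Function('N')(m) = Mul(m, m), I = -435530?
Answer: Rational(-14677, 198714) ≈ -0.073860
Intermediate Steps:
Function('N')(m) = Pow(m, 2)
Mul(Add(I, 406176), Pow(Add(385547, Function('N')(-109)), -1)) = Mul(Add(-435530, 406176), Pow(Add(385547, Pow(-109, 2)), -1)) = Mul(-29354, Pow(Add(385547, 11881), -1)) = Mul(-29354, Pow(397428, -1)) = Mul(-29354, Rational(1, 397428)) = Rational(-14677, 198714)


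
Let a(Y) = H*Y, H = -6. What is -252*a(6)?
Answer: 9072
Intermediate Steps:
a(Y) = -6*Y
-252*a(6) = -(-1512)*6 = -252*(-36) = 9072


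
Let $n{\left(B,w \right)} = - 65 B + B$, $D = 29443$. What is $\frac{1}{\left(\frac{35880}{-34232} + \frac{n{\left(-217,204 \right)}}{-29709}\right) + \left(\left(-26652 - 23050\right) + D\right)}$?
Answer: $- \frac{127124811}{2575614217666} \approx -4.9357 \cdot 10^{-5}$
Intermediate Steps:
$n{\left(B,w \right)} = - 64 B$
$\frac{1}{\left(\frac{35880}{-34232} + \frac{n{\left(-217,204 \right)}}{-29709}\right) + \left(\left(-26652 - 23050\right) + D\right)} = \frac{1}{\left(\frac{35880}{-34232} + \frac{\left(-64\right) \left(-217\right)}{-29709}\right) + \left(\left(-26652 - 23050\right) + 29443\right)} = \frac{1}{\left(35880 \left(- \frac{1}{34232}\right) + 13888 \left(- \frac{1}{29709}\right)\right) + \left(-49702 + 29443\right)} = \frac{1}{\left(- \frac{4485}{4279} - \frac{13888}{29709}\right) - 20259} = \frac{1}{- \frac{192671617}{127124811} - 20259} = \frac{1}{- \frac{2575614217666}{127124811}} = - \frac{127124811}{2575614217666}$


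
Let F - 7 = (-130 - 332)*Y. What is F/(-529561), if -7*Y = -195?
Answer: 12863/529561 ≈ 0.024290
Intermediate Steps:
Y = 195/7 (Y = -⅐*(-195) = 195/7 ≈ 27.857)
F = -12863 (F = 7 + (-130 - 332)*(195/7) = 7 - 462*195/7 = 7 - 12870 = -12863)
F/(-529561) = -12863/(-529561) = -12863*(-1/529561) = 12863/529561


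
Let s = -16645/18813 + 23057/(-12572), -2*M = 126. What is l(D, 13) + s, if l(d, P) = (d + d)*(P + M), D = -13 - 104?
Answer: 2766606288919/236517036 ≈ 11697.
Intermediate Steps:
M = -63 (M = -½*126 = -63)
D = -117
l(d, P) = 2*d*(-63 + P) (l(d, P) = (d + d)*(P - 63) = (2*d)*(-63 + P) = 2*d*(-63 + P))
s = -643032281/236517036 (s = -16645*1/18813 + 23057*(-1/12572) = -16645/18813 - 23057/12572 = -643032281/236517036 ≈ -2.7188)
l(D, 13) + s = 2*(-117)*(-63 + 13) - 643032281/236517036 = 2*(-117)*(-50) - 643032281/236517036 = 11700 - 643032281/236517036 = 2766606288919/236517036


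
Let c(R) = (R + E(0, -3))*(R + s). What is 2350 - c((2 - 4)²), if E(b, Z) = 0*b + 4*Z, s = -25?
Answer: 2182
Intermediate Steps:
E(b, Z) = 4*Z (E(b, Z) = 0 + 4*Z = 4*Z)
c(R) = (-25 + R)*(-12 + R) (c(R) = (R + 4*(-3))*(R - 25) = (R - 12)*(-25 + R) = (-12 + R)*(-25 + R) = (-25 + R)*(-12 + R))
2350 - c((2 - 4)²) = 2350 - (300 + ((2 - 4)²)² - 37*(2 - 4)²) = 2350 - (300 + ((-2)²)² - 37*(-2)²) = 2350 - (300 + 4² - 37*4) = 2350 - (300 + 16 - 148) = 2350 - 1*168 = 2350 - 168 = 2182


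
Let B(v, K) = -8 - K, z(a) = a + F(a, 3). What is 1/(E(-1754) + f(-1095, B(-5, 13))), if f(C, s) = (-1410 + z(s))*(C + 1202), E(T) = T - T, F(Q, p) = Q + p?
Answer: -1/155043 ≈ -6.4498e-6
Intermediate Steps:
z(a) = 3 + 2*a (z(a) = a + (a + 3) = a + (3 + a) = 3 + 2*a)
E(T) = 0
f(C, s) = (-1407 + 2*s)*(1202 + C) (f(C, s) = (-1410 + (3 + 2*s))*(C + 1202) = (-1407 + 2*s)*(1202 + C))
1/(E(-1754) + f(-1095, B(-5, 13))) = 1/(0 + (-1691214 - 1407*(-1095) + 2404*(-8 - 1*13) + 2*(-1095)*(-8 - 1*13))) = 1/(0 + (-1691214 + 1540665 + 2404*(-8 - 13) + 2*(-1095)*(-8 - 13))) = 1/(0 + (-1691214 + 1540665 + 2404*(-21) + 2*(-1095)*(-21))) = 1/(0 + (-1691214 + 1540665 - 50484 + 45990)) = 1/(0 - 155043) = 1/(-155043) = -1/155043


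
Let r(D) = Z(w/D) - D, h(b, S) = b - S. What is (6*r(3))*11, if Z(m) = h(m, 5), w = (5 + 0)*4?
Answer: -88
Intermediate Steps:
w = 20 (w = 5*4 = 20)
Z(m) = -5 + m (Z(m) = m - 1*5 = m - 5 = -5 + m)
r(D) = -5 - D + 20/D (r(D) = (-5 + 20/D) - D = -5 - D + 20/D)
(6*r(3))*11 = (6*(-5 - 1*3 + 20/3))*11 = (6*(-5 - 3 + 20*(1/3)))*11 = (6*(-5 - 3 + 20/3))*11 = (6*(-4/3))*11 = -8*11 = -88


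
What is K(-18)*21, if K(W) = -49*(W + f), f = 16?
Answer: 2058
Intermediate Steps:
K(W) = -784 - 49*W (K(W) = -49*(W + 16) = -49*(16 + W) = -784 - 49*W)
K(-18)*21 = (-784 - 49*(-18))*21 = (-784 + 882)*21 = 98*21 = 2058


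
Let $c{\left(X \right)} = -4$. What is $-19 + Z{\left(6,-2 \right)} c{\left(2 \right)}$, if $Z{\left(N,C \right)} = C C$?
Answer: $-35$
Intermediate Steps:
$Z{\left(N,C \right)} = C^{2}$
$-19 + Z{\left(6,-2 \right)} c{\left(2 \right)} = -19 + \left(-2\right)^{2} \left(-4\right) = -19 + 4 \left(-4\right) = -19 - 16 = -35$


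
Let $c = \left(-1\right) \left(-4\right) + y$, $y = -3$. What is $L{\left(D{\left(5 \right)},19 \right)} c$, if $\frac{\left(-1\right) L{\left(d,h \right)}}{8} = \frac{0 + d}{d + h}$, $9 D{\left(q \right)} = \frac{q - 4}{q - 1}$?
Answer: $- \frac{8}{685} \approx -0.011679$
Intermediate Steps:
$D{\left(q \right)} = \frac{-4 + q}{9 \left(-1 + q\right)}$ ($D{\left(q \right)} = \frac{\left(q - 4\right) \frac{1}{q - 1}}{9} = \frac{\left(-4 + q\right) \frac{1}{-1 + q}}{9} = \frac{\frac{1}{-1 + q} \left(-4 + q\right)}{9} = \frac{-4 + q}{9 \left(-1 + q\right)}$)
$c = 1$ ($c = \left(-1\right) \left(-4\right) - 3 = 4 - 3 = 1$)
$L{\left(d,h \right)} = - \frac{8 d}{d + h}$ ($L{\left(d,h \right)} = - 8 \frac{0 + d}{d + h} = - 8 \frac{d}{d + h} = - \frac{8 d}{d + h}$)
$L{\left(D{\left(5 \right)},19 \right)} c = - \frac{8 \frac{-4 + 5}{9 \left(-1 + 5\right)}}{\frac{-4 + 5}{9 \left(-1 + 5\right)} + 19} \cdot 1 = - \frac{8 \cdot \frac{1}{9} \cdot \frac{1}{4} \cdot 1}{\frac{1}{9} \cdot \frac{1}{4} \cdot 1 + 19} \cdot 1 = \left(-8\right) \frac{1}{36} \frac{1}{\frac{1}{36} + 19} \cdot 1 = \left(-8\right) \frac{1}{36} \frac{1}{\frac{685}{36}} \cdot 1 = \left(-8\right) \frac{1}{36} \cdot \frac{36}{685} \cdot 1 = \left(- \frac{8}{685}\right) 1 = - \frac{8}{685}$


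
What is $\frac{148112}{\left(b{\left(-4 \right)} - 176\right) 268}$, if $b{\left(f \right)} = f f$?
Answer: $- \frac{9257}{2680} \approx -3.4541$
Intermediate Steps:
$b{\left(f \right)} = f^{2}$
$\frac{148112}{\left(b{\left(-4 \right)} - 176\right) 268} = \frac{148112}{\left(\left(-4\right)^{2} - 176\right) 268} = \frac{148112}{\left(16 - 176\right) 268} = \frac{148112}{\left(-160\right) 268} = \frac{148112}{-42880} = 148112 \left(- \frac{1}{42880}\right) = - \frac{9257}{2680}$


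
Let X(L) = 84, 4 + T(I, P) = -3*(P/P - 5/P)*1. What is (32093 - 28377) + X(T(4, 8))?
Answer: 3800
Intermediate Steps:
T(I, P) = -7 + 15/P (T(I, P) = -4 - 3*(P/P - 5/P)*1 = -4 - 3*(1 - 5/P)*1 = -4 + (-3 + 15/P)*1 = -4 + (-3 + 15/P) = -7 + 15/P)
(32093 - 28377) + X(T(4, 8)) = (32093 - 28377) + 84 = 3716 + 84 = 3800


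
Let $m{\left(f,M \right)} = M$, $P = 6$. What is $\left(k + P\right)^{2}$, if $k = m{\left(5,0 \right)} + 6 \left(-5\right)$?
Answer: $576$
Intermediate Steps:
$k = -30$ ($k = 0 + 6 \left(-5\right) = 0 - 30 = -30$)
$\left(k + P\right)^{2} = \left(-30 + 6\right)^{2} = \left(-24\right)^{2} = 576$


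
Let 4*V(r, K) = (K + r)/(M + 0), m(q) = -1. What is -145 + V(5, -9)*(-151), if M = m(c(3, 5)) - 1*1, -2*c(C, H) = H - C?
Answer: -441/2 ≈ -220.50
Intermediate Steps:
c(C, H) = C/2 - H/2 (c(C, H) = -(H - C)/2 = C/2 - H/2)
M = -2 (M = -1 - 1*1 = -1 - 1 = -2)
V(r, K) = -K/8 - r/8 (V(r, K) = ((K + r)/(-2 + 0))/4 = ((K + r)/(-2))/4 = ((K + r)*(-½))/4 = (-K/2 - r/2)/4 = -K/8 - r/8)
-145 + V(5, -9)*(-151) = -145 + (-⅛*(-9) - ⅛*5)*(-151) = -145 + (9/8 - 5/8)*(-151) = -145 + (½)*(-151) = -145 - 151/2 = -441/2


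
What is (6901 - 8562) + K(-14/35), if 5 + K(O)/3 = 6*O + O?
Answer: -8422/5 ≈ -1684.4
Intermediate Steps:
K(O) = -15 + 21*O (K(O) = -15 + 3*(6*O + O) = -15 + 3*(7*O) = -15 + 21*O)
(6901 - 8562) + K(-14/35) = (6901 - 8562) + (-15 + 21*(-14/35)) = -1661 + (-15 + 21*(-14*1/35)) = -1661 + (-15 + 21*(-⅖)) = -1661 + (-15 - 42/5) = -1661 - 117/5 = -8422/5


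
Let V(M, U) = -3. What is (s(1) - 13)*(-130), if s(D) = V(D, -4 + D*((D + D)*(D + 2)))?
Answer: 2080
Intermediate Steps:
s(D) = -3
(s(1) - 13)*(-130) = (-3 - 13)*(-130) = -16*(-130) = 2080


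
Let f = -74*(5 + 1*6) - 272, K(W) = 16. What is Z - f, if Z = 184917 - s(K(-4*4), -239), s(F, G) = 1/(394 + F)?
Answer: 76261229/410 ≈ 1.8600e+5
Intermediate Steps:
Z = 75815969/410 (Z = 184917 - 1/(394 + 16) = 184917 - 1/410 = 75815969/410 ≈ 1.8492e+5)
f = -1086 (f = -74*(5 + 6) - 272 = -74*11 - 272 = -814 - 272 = -1086)
Z - f = 75815969/410 - 1*(-1086) = 75815969/410 + 1086 = 76261229/410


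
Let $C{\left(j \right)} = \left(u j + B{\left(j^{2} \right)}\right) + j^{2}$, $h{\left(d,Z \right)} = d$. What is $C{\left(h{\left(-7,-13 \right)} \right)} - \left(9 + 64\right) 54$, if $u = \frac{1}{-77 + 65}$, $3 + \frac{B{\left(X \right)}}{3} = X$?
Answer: $- \frac{45053}{12} \approx -3754.4$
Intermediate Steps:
$B{\left(X \right)} = -9 + 3 X$
$u = - \frac{1}{12}$ ($u = \frac{1}{-12} = - \frac{1}{12} \approx -0.083333$)
$C{\left(j \right)} = -9 + 4 j^{2} - \frac{j}{12}$ ($C{\left(j \right)} = \left(- \frac{j}{12} + \left(-9 + 3 j^{2}\right)\right) + j^{2} = \left(-9 + 3 j^{2} - \frac{j}{12}\right) + j^{2} = -9 + 4 j^{2} - \frac{j}{12}$)
$C{\left(h{\left(-7,-13 \right)} \right)} - \left(9 + 64\right) 54 = \left(-9 + 4 \left(-7\right)^{2} - - \frac{7}{12}\right) - \left(9 + 64\right) 54 = \left(-9 + 4 \cdot 49 + \frac{7}{12}\right) - 73 \cdot 54 = \left(-9 + 196 + \frac{7}{12}\right) - 3942 = \frac{2251}{12} - 3942 = - \frac{45053}{12}$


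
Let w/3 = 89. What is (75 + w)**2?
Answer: 116964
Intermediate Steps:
w = 267 (w = 3*89 = 267)
(75 + w)**2 = (75 + 267)**2 = 342**2 = 116964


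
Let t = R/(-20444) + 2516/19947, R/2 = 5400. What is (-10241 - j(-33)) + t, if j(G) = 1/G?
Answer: -11485086969992/1121440287 ≈ -10241.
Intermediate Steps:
R = 10800 (R = 2*5400 = 10800)
t = -40997624/101949117 (t = 10800/(-20444) + 2516/19947 = 10800*(-1/20444) + 2516*(1/19947) = -2700/5111 + 2516/19947 = -40997624/101949117 ≈ -0.40214)
(-10241 - j(-33)) + t = (-10241 - 1/(-33)) - 40997624/101949117 = (-10241 - 1*(-1/33)) - 40997624/101949117 = (-10241 + 1/33) - 40997624/101949117 = -337952/33 - 40997624/101949117 = -11485086969992/1121440287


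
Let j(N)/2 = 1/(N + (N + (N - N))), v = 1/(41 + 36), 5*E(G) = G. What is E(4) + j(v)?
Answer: 389/5 ≈ 77.800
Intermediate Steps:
E(G) = G/5
v = 1/77 ≈ 0.012987
j(N) = 1/N (j(N) = 2/(N + (N + (N - N))) = 2/(N + (N + 0)) = 2/(N + N) = 2/((2*N)) = 2*(1/(2*N)) = 1/N)
E(4) + j(v) = (⅕)*4 + 1/(1/77) = ⅘ + 77 = 389/5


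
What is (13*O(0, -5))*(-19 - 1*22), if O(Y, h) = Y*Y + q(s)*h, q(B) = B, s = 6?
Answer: 15990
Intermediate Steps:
O(Y, h) = Y² + 6*h (O(Y, h) = Y*Y + 6*h = Y² + 6*h)
(13*O(0, -5))*(-19 - 1*22) = (13*(0² + 6*(-5)))*(-19 - 1*22) = (13*(0 - 30))*(-19 - 22) = (13*(-30))*(-41) = -390*(-41) = 15990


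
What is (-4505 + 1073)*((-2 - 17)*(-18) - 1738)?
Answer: 4791072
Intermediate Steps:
(-4505 + 1073)*((-2 - 17)*(-18) - 1738) = -3432*(-19*(-18) - 1738) = -3432*(342 - 1738) = -3432*(-1396) = 4791072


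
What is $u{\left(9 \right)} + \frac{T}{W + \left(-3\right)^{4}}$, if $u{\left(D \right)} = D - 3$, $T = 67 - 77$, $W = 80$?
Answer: $\frac{956}{161} \approx 5.9379$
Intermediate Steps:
$T = -10$ ($T = 67 - 77 = -10$)
$u{\left(D \right)} = -3 + D$
$u{\left(9 \right)} + \frac{T}{W + \left(-3\right)^{4}} = \left(-3 + 9\right) - \frac{10}{80 + \left(-3\right)^{4}} = 6 - \frac{10}{80 + 81} = 6 - \frac{10}{161} = \frac{956}{161}$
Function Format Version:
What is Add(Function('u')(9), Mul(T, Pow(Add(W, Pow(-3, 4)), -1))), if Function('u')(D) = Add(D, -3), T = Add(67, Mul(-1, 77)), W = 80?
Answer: Rational(956, 161) ≈ 5.9379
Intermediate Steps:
T = -10 (T = Add(67, -77) = -10)
Function('u')(D) = Add(-3, D)
Add(Function('u')(9), Mul(T, Pow(Add(W, Pow(-3, 4)), -1))) = Add(Add(-3, 9), Mul(-10, Pow(Add(80, Pow(-3, 4)), -1))) = Add(6, Mul(-10, Pow(Add(80, 81), -1))) = Add(6, Mul(-10, Pow(161, -1))) = Add(6, Mul(-10, Rational(1, 161))) = Add(6, Rational(-10, 161)) = Rational(956, 161)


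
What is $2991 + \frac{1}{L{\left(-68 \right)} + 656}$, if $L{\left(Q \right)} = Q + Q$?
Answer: $\frac{1555321}{520} \approx 2991.0$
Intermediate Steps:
$L{\left(Q \right)} = 2 Q$
$2991 + \frac{1}{L{\left(-68 \right)} + 656} = 2991 + \frac{1}{2 \left(-68\right) + 656} = 2991 + \frac{1}{-136 + 656} = 2991 + \frac{1}{520} = \frac{1555321}{520}$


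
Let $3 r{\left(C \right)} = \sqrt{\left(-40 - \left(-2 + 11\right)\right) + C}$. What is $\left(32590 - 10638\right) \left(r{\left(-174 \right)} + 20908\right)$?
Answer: $458972416 + \frac{21952 i \sqrt{223}}{3} \approx 4.5897 \cdot 10^{8} + 1.0927 \cdot 10^{5} i$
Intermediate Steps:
$r{\left(C \right)} = \frac{\sqrt{-49 + C}}{3}$ ($r{\left(C \right)} = \frac{\sqrt{\left(-40 - \left(-2 + 11\right)\right) + C}}{3} = \frac{\sqrt{\left(-40 - 9\right) + C}}{3} = \frac{\sqrt{-49 + C}}{3}$)
$\left(32590 - 10638\right) \left(r{\left(-174 \right)} + 20908\right) = \left(32590 - 10638\right) \left(\frac{\sqrt{-49 - 174}}{3} + 20908\right) = 21952 \left(\frac{\sqrt{-223}}{3} + 20908\right) = 21952 \left(\frac{i \sqrt{223}}{3} + 20908\right) = 21952 \left(20908 + \frac{i \sqrt{223}}{3}\right) = 458972416 + \frac{21952 i \sqrt{223}}{3}$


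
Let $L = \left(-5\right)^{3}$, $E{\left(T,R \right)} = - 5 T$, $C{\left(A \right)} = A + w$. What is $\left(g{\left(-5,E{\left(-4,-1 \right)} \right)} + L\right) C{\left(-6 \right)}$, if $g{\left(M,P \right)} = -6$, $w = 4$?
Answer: $262$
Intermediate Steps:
$C{\left(A \right)} = 4 + A$ ($C{\left(A \right)} = A + 4 = 4 + A$)
$L = -125$
$\left(g{\left(-5,E{\left(-4,-1 \right)} \right)} + L\right) C{\left(-6 \right)} = \left(-6 - 125\right) \left(4 - 6\right) = \left(-131\right) \left(-2\right) = 262$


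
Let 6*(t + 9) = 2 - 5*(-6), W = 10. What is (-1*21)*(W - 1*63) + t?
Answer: 3328/3 ≈ 1109.3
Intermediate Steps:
t = -11/3 (t = -9 + (2 - 5*(-6))/6 = -9 + (2 + 30)/6 = -9 + (⅙)*32 = -9 + 16/3 = -11/3 ≈ -3.6667)
(-1*21)*(W - 1*63) + t = (-1*21)*(10 - 1*63) - 11/3 = -21*(10 - 63) - 11/3 = -21*(-53) - 11/3 = 1113 - 11/3 = 3328/3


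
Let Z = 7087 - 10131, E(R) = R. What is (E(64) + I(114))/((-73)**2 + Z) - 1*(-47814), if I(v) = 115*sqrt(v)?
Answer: 109255054/2285 + 23*sqrt(114)/457 ≈ 47815.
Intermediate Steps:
Z = -3044
(E(64) + I(114))/((-73)**2 + Z) - 1*(-47814) = (64 + 115*sqrt(114))/((-73)**2 - 3044) - 1*(-47814) = (64 + 115*sqrt(114))/(5329 - 3044) + 47814 = (64 + 115*sqrt(114))/2285 + 47814 = (64 + 115*sqrt(114))*(1/2285) + 47814 = (64/2285 + 23*sqrt(114)/457) + 47814 = 109255054/2285 + 23*sqrt(114)/457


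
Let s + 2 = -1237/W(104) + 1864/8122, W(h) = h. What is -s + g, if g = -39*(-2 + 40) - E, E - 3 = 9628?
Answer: -4687737655/422344 ≈ -11099.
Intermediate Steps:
E = 9631 (E = 3 + 9628 = 9631)
s = -5771217/422344 (s = -2 + (-1237/104 + 1864/8122) = -2 + (-1237*1/104 + 1864*(1/8122)) = -2 + (-1237/104 + 932/4061) = -2 - 4926529/422344 = -5771217/422344 ≈ -13.665)
g = -11113 (g = -39*(-2 + 40) - 1*9631 = -39*38 - 9631 = -1482 - 9631 = -11113)
-s + g = -1*(-5771217/422344) - 11113 = 5771217/422344 - 11113 = -4687737655/422344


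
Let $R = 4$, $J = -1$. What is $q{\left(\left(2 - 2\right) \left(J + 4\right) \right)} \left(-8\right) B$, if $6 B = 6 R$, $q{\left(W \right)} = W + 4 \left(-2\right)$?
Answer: $256$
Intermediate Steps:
$q{\left(W \right)} = -8 + W$ ($q{\left(W \right)} = W - 8 = -8 + W$)
$B = 4$ ($B = \frac{6 \cdot 4}{6} = \frac{1}{6} \cdot 24 = 4$)
$q{\left(\left(2 - 2\right) \left(J + 4\right) \right)} \left(-8\right) B = \left(-8 + \left(2 - 2\right) \left(-1 + 4\right)\right) \left(-8\right) 4 = \left(-8 + 0 \cdot 3\right) \left(-8\right) 4 = \left(-8 + 0\right) \left(-8\right) 4 = \left(-8\right) \left(-8\right) 4 = 64 \cdot 4 = 256$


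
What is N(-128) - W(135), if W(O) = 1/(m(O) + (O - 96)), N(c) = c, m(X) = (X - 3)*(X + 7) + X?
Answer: -2421505/18918 ≈ -128.00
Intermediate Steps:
m(X) = X + (-3 + X)*(7 + X) (m(X) = (-3 + X)*(7 + X) + X = X + (-3 + X)*(7 + X))
W(O) = 1/(-117 + O² + 6*O) (W(O) = 1/((-21 + O² + 5*O) + (O - 96)) = 1/((-21 + O² + 5*O) + (-96 + O)) = 1/(-117 + O² + 6*O))
N(-128) - W(135) = -128 - 1/(-117 + 135² + 6*135) = -128 - 1/(-117 + 18225 + 810) = -128 - 1/18918 = -2421505/18918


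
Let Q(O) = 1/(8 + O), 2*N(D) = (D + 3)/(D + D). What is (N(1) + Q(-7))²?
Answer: 4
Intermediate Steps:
N(D) = (3 + D)/(4*D) (N(D) = ((D + 3)/(D + D))/2 = ((3 + D)/((2*D)))/2 = ((3 + D)*(1/(2*D)))/2 = ((3 + D)/(2*D))/2 = (3 + D)/(4*D))
(N(1) + Q(-7))² = ((¼)*(3 + 1)/1 + 1/(8 - 7))² = ((¼)*1*4 + 1/1)² = (1 + 1)² = 2² = 4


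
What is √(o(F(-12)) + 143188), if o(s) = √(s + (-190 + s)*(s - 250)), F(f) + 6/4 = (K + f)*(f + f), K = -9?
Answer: √(572752 + 2*√317635)/2 ≈ 378.77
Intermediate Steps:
F(f) = -3/2 + 2*f*(-9 + f) (F(f) = -3/2 + (-9 + f)*(f + f) = -3/2 + (-9 + f)*(2*f) = -3/2 + 2*f*(-9 + f))
o(s) = √(s + (-250 + s)*(-190 + s)) (o(s) = √(s + (-190 + s)*(-250 + s)) = √(s + (-250 + s)*(-190 + s)))
√(o(F(-12)) + 143188) = √(√(47500 + (-3/2 - 18*(-12) + 2*(-12)²)² - 439*(-3/2 - 18*(-12) + 2*(-12)²)) + 143188) = √(√(47500 + (-3/2 + 216 + 2*144)² - 439*(-3/2 + 216 + 2*144)) + 143188) = √(√(47500 + (-3/2 + 216 + 288)² - 439*(-3/2 + 216 + 288)) + 143188) = √(√(47500 + (1005/2)² - 439*1005/2) + 143188) = √(√(47500 + 1010025/4 - 441195/2) + 143188) = √(√(317635/4) + 143188) = √(√317635/2 + 143188) = √(143188 + √317635/2)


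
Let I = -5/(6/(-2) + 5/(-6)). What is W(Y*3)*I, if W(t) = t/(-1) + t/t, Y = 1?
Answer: -60/23 ≈ -2.6087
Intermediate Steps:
W(t) = 1 - t (W(t) = t*(-1) + 1 = -t + 1 = 1 - t)
I = 30/23 (I = -5/(6*(-½) + 5*(-⅙)) = -5/(-3 - ⅚) = -5/(-23/6) = -5*(-6/23) = 30/23 ≈ 1.3043)
W(Y*3)*I = (1 - 3)*(30/23) = -2*30/23 = -60/23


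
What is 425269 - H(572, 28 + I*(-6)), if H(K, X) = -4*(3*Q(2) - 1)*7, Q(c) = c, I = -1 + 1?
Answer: 425409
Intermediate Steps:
I = 0
H(K, X) = -140 (H(K, X) = -4*(3*2 - 1)*7 = -4*(6 - 1)*7 = -4*5*7 = -20*7 = -140)
425269 - H(572, 28 + I*(-6)) = 425269 - 1*(-140) = 425269 + 140 = 425409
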